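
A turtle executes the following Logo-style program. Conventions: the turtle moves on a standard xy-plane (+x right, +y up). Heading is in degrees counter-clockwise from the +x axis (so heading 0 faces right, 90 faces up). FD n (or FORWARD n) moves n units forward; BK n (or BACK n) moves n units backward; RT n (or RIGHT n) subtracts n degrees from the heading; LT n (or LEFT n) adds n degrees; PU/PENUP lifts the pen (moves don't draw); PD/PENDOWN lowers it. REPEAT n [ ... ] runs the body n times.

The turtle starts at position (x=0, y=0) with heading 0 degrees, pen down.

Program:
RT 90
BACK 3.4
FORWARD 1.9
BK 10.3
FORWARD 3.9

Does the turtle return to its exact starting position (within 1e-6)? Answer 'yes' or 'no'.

Answer: no

Derivation:
Executing turtle program step by step:
Start: pos=(0,0), heading=0, pen down
RT 90: heading 0 -> 270
BK 3.4: (0,0) -> (0,3.4) [heading=270, draw]
FD 1.9: (0,3.4) -> (0,1.5) [heading=270, draw]
BK 10.3: (0,1.5) -> (0,11.8) [heading=270, draw]
FD 3.9: (0,11.8) -> (0,7.9) [heading=270, draw]
Final: pos=(0,7.9), heading=270, 4 segment(s) drawn

Start position: (0, 0)
Final position: (0, 7.9)
Distance = 7.9; >= 1e-6 -> NOT closed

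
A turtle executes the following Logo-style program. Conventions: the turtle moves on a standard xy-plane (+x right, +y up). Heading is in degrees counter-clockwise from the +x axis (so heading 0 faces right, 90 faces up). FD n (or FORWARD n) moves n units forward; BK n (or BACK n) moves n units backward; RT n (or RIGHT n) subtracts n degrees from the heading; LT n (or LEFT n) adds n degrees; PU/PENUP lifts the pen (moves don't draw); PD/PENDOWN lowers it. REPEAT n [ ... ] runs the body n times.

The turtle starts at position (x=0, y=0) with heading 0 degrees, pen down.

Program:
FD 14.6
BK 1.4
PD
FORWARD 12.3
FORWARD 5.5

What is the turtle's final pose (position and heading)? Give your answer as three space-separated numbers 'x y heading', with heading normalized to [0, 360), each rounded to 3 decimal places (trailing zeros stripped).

Answer: 31 0 0

Derivation:
Executing turtle program step by step:
Start: pos=(0,0), heading=0, pen down
FD 14.6: (0,0) -> (14.6,0) [heading=0, draw]
BK 1.4: (14.6,0) -> (13.2,0) [heading=0, draw]
PD: pen down
FD 12.3: (13.2,0) -> (25.5,0) [heading=0, draw]
FD 5.5: (25.5,0) -> (31,0) [heading=0, draw]
Final: pos=(31,0), heading=0, 4 segment(s) drawn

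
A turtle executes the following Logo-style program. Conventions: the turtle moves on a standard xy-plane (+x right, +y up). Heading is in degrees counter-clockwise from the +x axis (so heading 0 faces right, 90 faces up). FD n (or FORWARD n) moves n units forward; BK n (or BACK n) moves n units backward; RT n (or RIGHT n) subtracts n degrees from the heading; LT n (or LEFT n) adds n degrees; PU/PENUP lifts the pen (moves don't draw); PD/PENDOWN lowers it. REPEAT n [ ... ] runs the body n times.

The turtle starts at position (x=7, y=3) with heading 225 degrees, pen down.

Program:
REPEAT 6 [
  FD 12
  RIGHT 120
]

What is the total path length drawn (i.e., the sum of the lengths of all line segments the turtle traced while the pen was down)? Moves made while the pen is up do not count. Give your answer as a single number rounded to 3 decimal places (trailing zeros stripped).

Executing turtle program step by step:
Start: pos=(7,3), heading=225, pen down
REPEAT 6 [
  -- iteration 1/6 --
  FD 12: (7,3) -> (-1.485,-5.485) [heading=225, draw]
  RT 120: heading 225 -> 105
  -- iteration 2/6 --
  FD 12: (-1.485,-5.485) -> (-4.591,6.106) [heading=105, draw]
  RT 120: heading 105 -> 345
  -- iteration 3/6 --
  FD 12: (-4.591,6.106) -> (7,3) [heading=345, draw]
  RT 120: heading 345 -> 225
  -- iteration 4/6 --
  FD 12: (7,3) -> (-1.485,-5.485) [heading=225, draw]
  RT 120: heading 225 -> 105
  -- iteration 5/6 --
  FD 12: (-1.485,-5.485) -> (-4.591,6.106) [heading=105, draw]
  RT 120: heading 105 -> 345
  -- iteration 6/6 --
  FD 12: (-4.591,6.106) -> (7,3) [heading=345, draw]
  RT 120: heading 345 -> 225
]
Final: pos=(7,3), heading=225, 6 segment(s) drawn

Segment lengths:
  seg 1: (7,3) -> (-1.485,-5.485), length = 12
  seg 2: (-1.485,-5.485) -> (-4.591,6.106), length = 12
  seg 3: (-4.591,6.106) -> (7,3), length = 12
  seg 4: (7,3) -> (-1.485,-5.485), length = 12
  seg 5: (-1.485,-5.485) -> (-4.591,6.106), length = 12
  seg 6: (-4.591,6.106) -> (7,3), length = 12
Total = 72

Answer: 72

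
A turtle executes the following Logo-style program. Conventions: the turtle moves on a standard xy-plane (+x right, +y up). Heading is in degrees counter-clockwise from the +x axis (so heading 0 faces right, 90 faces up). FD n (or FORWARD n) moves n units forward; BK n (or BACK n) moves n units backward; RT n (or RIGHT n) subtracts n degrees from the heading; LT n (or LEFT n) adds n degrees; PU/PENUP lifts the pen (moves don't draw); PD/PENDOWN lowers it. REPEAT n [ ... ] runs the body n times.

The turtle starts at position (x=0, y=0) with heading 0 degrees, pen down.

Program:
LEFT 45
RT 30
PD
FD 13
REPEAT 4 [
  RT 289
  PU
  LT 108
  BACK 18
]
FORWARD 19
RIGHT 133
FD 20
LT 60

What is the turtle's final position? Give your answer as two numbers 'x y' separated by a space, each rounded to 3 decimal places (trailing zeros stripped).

Answer: 20.474 -9.358

Derivation:
Executing turtle program step by step:
Start: pos=(0,0), heading=0, pen down
LT 45: heading 0 -> 45
RT 30: heading 45 -> 15
PD: pen down
FD 13: (0,0) -> (12.557,3.365) [heading=15, draw]
REPEAT 4 [
  -- iteration 1/4 --
  RT 289: heading 15 -> 86
  PU: pen up
  LT 108: heading 86 -> 194
  BK 18: (12.557,3.365) -> (30.022,7.719) [heading=194, move]
  -- iteration 2/4 --
  RT 289: heading 194 -> 265
  PU: pen up
  LT 108: heading 265 -> 13
  BK 18: (30.022,7.719) -> (12.484,3.67) [heading=13, move]
  -- iteration 3/4 --
  RT 289: heading 13 -> 84
  PU: pen up
  LT 108: heading 84 -> 192
  BK 18: (12.484,3.67) -> (30.09,7.413) [heading=192, move]
  -- iteration 4/4 --
  RT 289: heading 192 -> 263
  PU: pen up
  LT 108: heading 263 -> 11
  BK 18: (30.09,7.413) -> (12.421,3.978) [heading=11, move]
]
FD 19: (12.421,3.978) -> (31.072,7.603) [heading=11, move]
RT 133: heading 11 -> 238
FD 20: (31.072,7.603) -> (20.474,-9.358) [heading=238, move]
LT 60: heading 238 -> 298
Final: pos=(20.474,-9.358), heading=298, 1 segment(s) drawn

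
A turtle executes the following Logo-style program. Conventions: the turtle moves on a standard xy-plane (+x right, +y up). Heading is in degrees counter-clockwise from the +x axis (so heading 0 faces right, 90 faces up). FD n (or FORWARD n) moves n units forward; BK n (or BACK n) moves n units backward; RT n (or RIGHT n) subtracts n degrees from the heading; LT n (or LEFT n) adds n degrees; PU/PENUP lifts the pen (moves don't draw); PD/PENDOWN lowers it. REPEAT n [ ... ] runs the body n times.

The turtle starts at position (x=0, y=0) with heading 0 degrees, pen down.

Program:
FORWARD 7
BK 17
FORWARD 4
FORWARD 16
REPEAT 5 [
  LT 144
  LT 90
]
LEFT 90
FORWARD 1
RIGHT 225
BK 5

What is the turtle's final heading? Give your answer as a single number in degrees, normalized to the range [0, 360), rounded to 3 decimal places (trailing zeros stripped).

Answer: 315

Derivation:
Executing turtle program step by step:
Start: pos=(0,0), heading=0, pen down
FD 7: (0,0) -> (7,0) [heading=0, draw]
BK 17: (7,0) -> (-10,0) [heading=0, draw]
FD 4: (-10,0) -> (-6,0) [heading=0, draw]
FD 16: (-6,0) -> (10,0) [heading=0, draw]
REPEAT 5 [
  -- iteration 1/5 --
  LT 144: heading 0 -> 144
  LT 90: heading 144 -> 234
  -- iteration 2/5 --
  LT 144: heading 234 -> 18
  LT 90: heading 18 -> 108
  -- iteration 3/5 --
  LT 144: heading 108 -> 252
  LT 90: heading 252 -> 342
  -- iteration 4/5 --
  LT 144: heading 342 -> 126
  LT 90: heading 126 -> 216
  -- iteration 5/5 --
  LT 144: heading 216 -> 0
  LT 90: heading 0 -> 90
]
LT 90: heading 90 -> 180
FD 1: (10,0) -> (9,0) [heading=180, draw]
RT 225: heading 180 -> 315
BK 5: (9,0) -> (5.464,3.536) [heading=315, draw]
Final: pos=(5.464,3.536), heading=315, 6 segment(s) drawn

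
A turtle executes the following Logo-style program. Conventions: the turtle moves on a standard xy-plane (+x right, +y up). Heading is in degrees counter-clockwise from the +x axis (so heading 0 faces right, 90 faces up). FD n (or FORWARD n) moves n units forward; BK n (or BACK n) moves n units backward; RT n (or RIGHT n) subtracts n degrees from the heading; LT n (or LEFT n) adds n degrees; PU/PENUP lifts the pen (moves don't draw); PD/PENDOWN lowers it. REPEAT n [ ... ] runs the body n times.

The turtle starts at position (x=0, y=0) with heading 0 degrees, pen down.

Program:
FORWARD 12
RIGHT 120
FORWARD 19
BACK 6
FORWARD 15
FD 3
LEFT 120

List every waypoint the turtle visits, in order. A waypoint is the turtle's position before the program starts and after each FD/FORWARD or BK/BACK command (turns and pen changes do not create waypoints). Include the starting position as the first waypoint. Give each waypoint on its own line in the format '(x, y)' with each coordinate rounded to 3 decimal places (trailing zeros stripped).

Executing turtle program step by step:
Start: pos=(0,0), heading=0, pen down
FD 12: (0,0) -> (12,0) [heading=0, draw]
RT 120: heading 0 -> 240
FD 19: (12,0) -> (2.5,-16.454) [heading=240, draw]
BK 6: (2.5,-16.454) -> (5.5,-11.258) [heading=240, draw]
FD 15: (5.5,-11.258) -> (-2,-24.249) [heading=240, draw]
FD 3: (-2,-24.249) -> (-3.5,-26.847) [heading=240, draw]
LT 120: heading 240 -> 0
Final: pos=(-3.5,-26.847), heading=0, 5 segment(s) drawn
Waypoints (6 total):
(0, 0)
(12, 0)
(2.5, -16.454)
(5.5, -11.258)
(-2, -24.249)
(-3.5, -26.847)

Answer: (0, 0)
(12, 0)
(2.5, -16.454)
(5.5, -11.258)
(-2, -24.249)
(-3.5, -26.847)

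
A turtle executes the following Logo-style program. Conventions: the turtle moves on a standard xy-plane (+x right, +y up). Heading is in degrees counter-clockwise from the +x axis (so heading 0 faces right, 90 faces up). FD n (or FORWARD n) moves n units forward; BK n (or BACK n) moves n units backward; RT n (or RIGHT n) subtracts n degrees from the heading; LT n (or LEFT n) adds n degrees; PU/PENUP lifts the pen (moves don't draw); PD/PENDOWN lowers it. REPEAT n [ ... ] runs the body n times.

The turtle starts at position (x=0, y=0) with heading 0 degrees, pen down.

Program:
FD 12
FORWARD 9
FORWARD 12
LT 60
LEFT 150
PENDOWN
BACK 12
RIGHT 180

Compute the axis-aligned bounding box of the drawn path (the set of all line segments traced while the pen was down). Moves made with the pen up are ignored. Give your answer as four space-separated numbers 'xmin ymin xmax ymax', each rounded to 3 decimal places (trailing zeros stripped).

Executing turtle program step by step:
Start: pos=(0,0), heading=0, pen down
FD 12: (0,0) -> (12,0) [heading=0, draw]
FD 9: (12,0) -> (21,0) [heading=0, draw]
FD 12: (21,0) -> (33,0) [heading=0, draw]
LT 60: heading 0 -> 60
LT 150: heading 60 -> 210
PD: pen down
BK 12: (33,0) -> (43.392,6) [heading=210, draw]
RT 180: heading 210 -> 30
Final: pos=(43.392,6), heading=30, 4 segment(s) drawn

Segment endpoints: x in {0, 12, 21, 33, 43.392}, y in {0, 6}
xmin=0, ymin=0, xmax=43.392, ymax=6

Answer: 0 0 43.392 6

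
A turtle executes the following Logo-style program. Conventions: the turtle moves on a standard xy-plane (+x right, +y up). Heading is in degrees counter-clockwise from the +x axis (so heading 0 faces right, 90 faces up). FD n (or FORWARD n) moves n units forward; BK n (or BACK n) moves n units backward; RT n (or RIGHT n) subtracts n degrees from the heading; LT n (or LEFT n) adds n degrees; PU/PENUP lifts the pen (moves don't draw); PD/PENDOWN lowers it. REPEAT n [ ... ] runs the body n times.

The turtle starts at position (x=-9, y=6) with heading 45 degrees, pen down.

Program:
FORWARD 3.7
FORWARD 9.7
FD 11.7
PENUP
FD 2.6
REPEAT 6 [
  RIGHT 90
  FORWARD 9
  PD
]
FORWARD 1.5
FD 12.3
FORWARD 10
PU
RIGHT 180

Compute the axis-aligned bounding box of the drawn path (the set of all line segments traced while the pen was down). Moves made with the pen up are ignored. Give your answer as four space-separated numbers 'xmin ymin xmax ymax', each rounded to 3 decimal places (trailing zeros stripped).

Executing turtle program step by step:
Start: pos=(-9,6), heading=45, pen down
FD 3.7: (-9,6) -> (-6.384,8.616) [heading=45, draw]
FD 9.7: (-6.384,8.616) -> (0.475,15.475) [heading=45, draw]
FD 11.7: (0.475,15.475) -> (8.748,23.748) [heading=45, draw]
PU: pen up
FD 2.6: (8.748,23.748) -> (10.587,25.587) [heading=45, move]
REPEAT 6 [
  -- iteration 1/6 --
  RT 90: heading 45 -> 315
  FD 9: (10.587,25.587) -> (16.951,19.223) [heading=315, move]
  PD: pen down
  -- iteration 2/6 --
  RT 90: heading 315 -> 225
  FD 9: (16.951,19.223) -> (10.587,12.859) [heading=225, draw]
  PD: pen down
  -- iteration 3/6 --
  RT 90: heading 225 -> 135
  FD 9: (10.587,12.859) -> (4.223,19.223) [heading=135, draw]
  PD: pen down
  -- iteration 4/6 --
  RT 90: heading 135 -> 45
  FD 9: (4.223,19.223) -> (10.587,25.587) [heading=45, draw]
  PD: pen down
  -- iteration 5/6 --
  RT 90: heading 45 -> 315
  FD 9: (10.587,25.587) -> (16.951,19.223) [heading=315, draw]
  PD: pen down
  -- iteration 6/6 --
  RT 90: heading 315 -> 225
  FD 9: (16.951,19.223) -> (10.587,12.859) [heading=225, draw]
  PD: pen down
]
FD 1.5: (10.587,12.859) -> (9.526,11.798) [heading=225, draw]
FD 12.3: (9.526,11.798) -> (0.829,3.101) [heading=225, draw]
FD 10: (0.829,3.101) -> (-6.242,-3.97) [heading=225, draw]
PU: pen up
RT 180: heading 225 -> 45
Final: pos=(-6.242,-3.97), heading=45, 11 segment(s) drawn

Segment endpoints: x in {-9, -6.384, -6.242, 0.475, 0.829, 4.223, 8.748, 9.526, 10.587, 10.587, 16.951}, y in {-3.97, 3.101, 6, 8.616, 11.798, 12.859, 12.859, 15.475, 19.223, 19.223, 23.748, 25.587}
xmin=-9, ymin=-3.97, xmax=16.951, ymax=25.587

Answer: -9 -3.97 16.951 25.587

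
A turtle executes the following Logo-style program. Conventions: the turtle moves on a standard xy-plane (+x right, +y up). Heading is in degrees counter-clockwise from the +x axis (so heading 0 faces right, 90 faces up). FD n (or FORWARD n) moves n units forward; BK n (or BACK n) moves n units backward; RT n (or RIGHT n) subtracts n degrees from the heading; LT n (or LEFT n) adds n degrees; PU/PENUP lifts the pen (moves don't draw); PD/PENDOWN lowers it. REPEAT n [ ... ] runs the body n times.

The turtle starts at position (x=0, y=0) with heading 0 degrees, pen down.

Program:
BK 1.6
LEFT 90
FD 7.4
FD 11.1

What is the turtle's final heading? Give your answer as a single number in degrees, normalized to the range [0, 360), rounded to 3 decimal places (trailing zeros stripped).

Executing turtle program step by step:
Start: pos=(0,0), heading=0, pen down
BK 1.6: (0,0) -> (-1.6,0) [heading=0, draw]
LT 90: heading 0 -> 90
FD 7.4: (-1.6,0) -> (-1.6,7.4) [heading=90, draw]
FD 11.1: (-1.6,7.4) -> (-1.6,18.5) [heading=90, draw]
Final: pos=(-1.6,18.5), heading=90, 3 segment(s) drawn

Answer: 90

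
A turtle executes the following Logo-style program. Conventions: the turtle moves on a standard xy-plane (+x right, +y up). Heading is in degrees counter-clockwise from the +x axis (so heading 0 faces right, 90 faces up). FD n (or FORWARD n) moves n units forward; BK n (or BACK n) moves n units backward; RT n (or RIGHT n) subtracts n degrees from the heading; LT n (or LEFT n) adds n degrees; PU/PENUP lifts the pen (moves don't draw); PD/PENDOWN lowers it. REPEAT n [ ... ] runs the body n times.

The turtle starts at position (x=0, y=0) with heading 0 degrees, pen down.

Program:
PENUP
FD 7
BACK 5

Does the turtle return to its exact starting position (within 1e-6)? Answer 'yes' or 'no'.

Executing turtle program step by step:
Start: pos=(0,0), heading=0, pen down
PU: pen up
FD 7: (0,0) -> (7,0) [heading=0, move]
BK 5: (7,0) -> (2,0) [heading=0, move]
Final: pos=(2,0), heading=0, 0 segment(s) drawn

Start position: (0, 0)
Final position: (2, 0)
Distance = 2; >= 1e-6 -> NOT closed

Answer: no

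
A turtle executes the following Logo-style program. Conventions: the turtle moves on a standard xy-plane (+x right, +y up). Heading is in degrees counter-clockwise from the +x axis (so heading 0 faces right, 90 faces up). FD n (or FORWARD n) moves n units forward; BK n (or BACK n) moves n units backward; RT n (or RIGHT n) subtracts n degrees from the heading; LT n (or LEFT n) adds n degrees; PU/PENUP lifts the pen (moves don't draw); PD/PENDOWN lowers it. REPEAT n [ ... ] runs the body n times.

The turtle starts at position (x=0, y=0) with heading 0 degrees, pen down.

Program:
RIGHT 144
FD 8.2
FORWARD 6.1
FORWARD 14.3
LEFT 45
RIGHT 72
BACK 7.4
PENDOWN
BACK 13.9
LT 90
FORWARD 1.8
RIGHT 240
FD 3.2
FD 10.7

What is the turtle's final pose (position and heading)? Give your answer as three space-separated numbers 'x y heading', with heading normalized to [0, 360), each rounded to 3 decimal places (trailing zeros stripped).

Answer: 8.984 -6.509 39

Derivation:
Executing turtle program step by step:
Start: pos=(0,0), heading=0, pen down
RT 144: heading 0 -> 216
FD 8.2: (0,0) -> (-6.634,-4.82) [heading=216, draw]
FD 6.1: (-6.634,-4.82) -> (-11.569,-8.405) [heading=216, draw]
FD 14.3: (-11.569,-8.405) -> (-23.138,-16.811) [heading=216, draw]
LT 45: heading 216 -> 261
RT 72: heading 261 -> 189
BK 7.4: (-23.138,-16.811) -> (-15.829,-15.653) [heading=189, draw]
PD: pen down
BK 13.9: (-15.829,-15.653) -> (-2.1,-13.479) [heading=189, draw]
LT 90: heading 189 -> 279
FD 1.8: (-2.1,-13.479) -> (-1.819,-15.256) [heading=279, draw]
RT 240: heading 279 -> 39
FD 3.2: (-1.819,-15.256) -> (0.668,-13.243) [heading=39, draw]
FD 10.7: (0.668,-13.243) -> (8.984,-6.509) [heading=39, draw]
Final: pos=(8.984,-6.509), heading=39, 8 segment(s) drawn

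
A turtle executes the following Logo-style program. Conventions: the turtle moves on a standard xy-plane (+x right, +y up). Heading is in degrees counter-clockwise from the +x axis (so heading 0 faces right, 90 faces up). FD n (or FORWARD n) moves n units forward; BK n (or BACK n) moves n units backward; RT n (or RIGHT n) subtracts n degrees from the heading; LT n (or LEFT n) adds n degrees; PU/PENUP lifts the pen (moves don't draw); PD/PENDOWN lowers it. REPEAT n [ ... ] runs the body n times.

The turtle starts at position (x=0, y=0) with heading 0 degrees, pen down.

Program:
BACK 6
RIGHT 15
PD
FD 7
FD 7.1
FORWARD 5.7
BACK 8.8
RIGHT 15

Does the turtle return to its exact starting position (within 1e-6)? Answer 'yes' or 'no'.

Executing turtle program step by step:
Start: pos=(0,0), heading=0, pen down
BK 6: (0,0) -> (-6,0) [heading=0, draw]
RT 15: heading 0 -> 345
PD: pen down
FD 7: (-6,0) -> (0.761,-1.812) [heading=345, draw]
FD 7.1: (0.761,-1.812) -> (7.62,-3.649) [heading=345, draw]
FD 5.7: (7.62,-3.649) -> (13.125,-5.125) [heading=345, draw]
BK 8.8: (13.125,-5.125) -> (4.625,-2.847) [heading=345, draw]
RT 15: heading 345 -> 330
Final: pos=(4.625,-2.847), heading=330, 5 segment(s) drawn

Start position: (0, 0)
Final position: (4.625, -2.847)
Distance = 5.431; >= 1e-6 -> NOT closed

Answer: no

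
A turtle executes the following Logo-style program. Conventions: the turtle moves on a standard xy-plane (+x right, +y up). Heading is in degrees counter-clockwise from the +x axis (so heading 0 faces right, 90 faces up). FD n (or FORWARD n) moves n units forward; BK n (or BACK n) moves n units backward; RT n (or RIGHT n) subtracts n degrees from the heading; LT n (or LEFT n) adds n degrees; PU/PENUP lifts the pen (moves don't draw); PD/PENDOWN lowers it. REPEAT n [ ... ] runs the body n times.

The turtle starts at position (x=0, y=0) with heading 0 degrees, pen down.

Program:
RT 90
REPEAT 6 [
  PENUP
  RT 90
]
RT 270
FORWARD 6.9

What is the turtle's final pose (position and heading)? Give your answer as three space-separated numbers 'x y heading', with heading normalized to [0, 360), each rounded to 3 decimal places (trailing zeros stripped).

Answer: -6.9 0 180

Derivation:
Executing turtle program step by step:
Start: pos=(0,0), heading=0, pen down
RT 90: heading 0 -> 270
REPEAT 6 [
  -- iteration 1/6 --
  PU: pen up
  RT 90: heading 270 -> 180
  -- iteration 2/6 --
  PU: pen up
  RT 90: heading 180 -> 90
  -- iteration 3/6 --
  PU: pen up
  RT 90: heading 90 -> 0
  -- iteration 4/6 --
  PU: pen up
  RT 90: heading 0 -> 270
  -- iteration 5/6 --
  PU: pen up
  RT 90: heading 270 -> 180
  -- iteration 6/6 --
  PU: pen up
  RT 90: heading 180 -> 90
]
RT 270: heading 90 -> 180
FD 6.9: (0,0) -> (-6.9,0) [heading=180, move]
Final: pos=(-6.9,0), heading=180, 0 segment(s) drawn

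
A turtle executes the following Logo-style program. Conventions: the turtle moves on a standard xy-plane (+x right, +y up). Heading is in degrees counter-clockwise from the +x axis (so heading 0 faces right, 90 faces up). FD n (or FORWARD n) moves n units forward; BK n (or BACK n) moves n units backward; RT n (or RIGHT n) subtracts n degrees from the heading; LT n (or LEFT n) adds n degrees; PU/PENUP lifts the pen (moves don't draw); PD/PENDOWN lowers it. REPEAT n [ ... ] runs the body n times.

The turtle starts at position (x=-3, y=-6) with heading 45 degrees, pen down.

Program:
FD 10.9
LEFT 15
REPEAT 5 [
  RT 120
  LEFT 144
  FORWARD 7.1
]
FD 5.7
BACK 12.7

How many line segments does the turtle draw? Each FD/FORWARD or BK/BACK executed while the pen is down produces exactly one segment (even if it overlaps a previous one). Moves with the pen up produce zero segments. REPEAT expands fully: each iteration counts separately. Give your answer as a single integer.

Executing turtle program step by step:
Start: pos=(-3,-6), heading=45, pen down
FD 10.9: (-3,-6) -> (4.707,1.707) [heading=45, draw]
LT 15: heading 45 -> 60
REPEAT 5 [
  -- iteration 1/5 --
  RT 120: heading 60 -> 300
  LT 144: heading 300 -> 84
  FD 7.1: (4.707,1.707) -> (5.45,8.769) [heading=84, draw]
  -- iteration 2/5 --
  RT 120: heading 84 -> 324
  LT 144: heading 324 -> 108
  FD 7.1: (5.45,8.769) -> (3.256,15.521) [heading=108, draw]
  -- iteration 3/5 --
  RT 120: heading 108 -> 348
  LT 144: heading 348 -> 132
  FD 7.1: (3.256,15.521) -> (-1.495,20.797) [heading=132, draw]
  -- iteration 4/5 --
  RT 120: heading 132 -> 12
  LT 144: heading 12 -> 156
  FD 7.1: (-1.495,20.797) -> (-7.981,23.685) [heading=156, draw]
  -- iteration 5/5 --
  RT 120: heading 156 -> 36
  LT 144: heading 36 -> 180
  FD 7.1: (-7.981,23.685) -> (-15.081,23.685) [heading=180, draw]
]
FD 5.7: (-15.081,23.685) -> (-20.781,23.685) [heading=180, draw]
BK 12.7: (-20.781,23.685) -> (-8.081,23.685) [heading=180, draw]
Final: pos=(-8.081,23.685), heading=180, 8 segment(s) drawn
Segments drawn: 8

Answer: 8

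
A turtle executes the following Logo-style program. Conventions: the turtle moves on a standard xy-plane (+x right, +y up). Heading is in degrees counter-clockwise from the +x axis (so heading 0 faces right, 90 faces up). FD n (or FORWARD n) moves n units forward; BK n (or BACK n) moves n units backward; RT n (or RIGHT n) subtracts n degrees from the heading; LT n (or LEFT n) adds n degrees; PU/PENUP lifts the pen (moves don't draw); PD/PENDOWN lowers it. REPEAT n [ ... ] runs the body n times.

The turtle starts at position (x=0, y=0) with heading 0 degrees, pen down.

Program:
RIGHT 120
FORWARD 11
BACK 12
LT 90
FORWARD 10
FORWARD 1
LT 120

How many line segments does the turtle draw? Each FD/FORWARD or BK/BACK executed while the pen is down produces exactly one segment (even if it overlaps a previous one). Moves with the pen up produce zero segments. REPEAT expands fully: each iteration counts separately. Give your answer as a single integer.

Executing turtle program step by step:
Start: pos=(0,0), heading=0, pen down
RT 120: heading 0 -> 240
FD 11: (0,0) -> (-5.5,-9.526) [heading=240, draw]
BK 12: (-5.5,-9.526) -> (0.5,0.866) [heading=240, draw]
LT 90: heading 240 -> 330
FD 10: (0.5,0.866) -> (9.16,-4.134) [heading=330, draw]
FD 1: (9.16,-4.134) -> (10.026,-4.634) [heading=330, draw]
LT 120: heading 330 -> 90
Final: pos=(10.026,-4.634), heading=90, 4 segment(s) drawn
Segments drawn: 4

Answer: 4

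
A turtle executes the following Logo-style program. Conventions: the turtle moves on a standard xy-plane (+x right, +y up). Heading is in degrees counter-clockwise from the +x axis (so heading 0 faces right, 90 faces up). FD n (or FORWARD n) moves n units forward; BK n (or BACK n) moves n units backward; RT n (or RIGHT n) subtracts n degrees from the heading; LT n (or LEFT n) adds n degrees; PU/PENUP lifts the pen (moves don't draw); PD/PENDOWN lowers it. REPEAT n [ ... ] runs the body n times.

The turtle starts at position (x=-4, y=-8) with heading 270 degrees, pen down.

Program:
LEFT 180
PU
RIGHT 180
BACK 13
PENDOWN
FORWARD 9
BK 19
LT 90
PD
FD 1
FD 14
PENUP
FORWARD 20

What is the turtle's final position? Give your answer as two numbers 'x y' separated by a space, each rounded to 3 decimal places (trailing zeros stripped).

Executing turtle program step by step:
Start: pos=(-4,-8), heading=270, pen down
LT 180: heading 270 -> 90
PU: pen up
RT 180: heading 90 -> 270
BK 13: (-4,-8) -> (-4,5) [heading=270, move]
PD: pen down
FD 9: (-4,5) -> (-4,-4) [heading=270, draw]
BK 19: (-4,-4) -> (-4,15) [heading=270, draw]
LT 90: heading 270 -> 0
PD: pen down
FD 1: (-4,15) -> (-3,15) [heading=0, draw]
FD 14: (-3,15) -> (11,15) [heading=0, draw]
PU: pen up
FD 20: (11,15) -> (31,15) [heading=0, move]
Final: pos=(31,15), heading=0, 4 segment(s) drawn

Answer: 31 15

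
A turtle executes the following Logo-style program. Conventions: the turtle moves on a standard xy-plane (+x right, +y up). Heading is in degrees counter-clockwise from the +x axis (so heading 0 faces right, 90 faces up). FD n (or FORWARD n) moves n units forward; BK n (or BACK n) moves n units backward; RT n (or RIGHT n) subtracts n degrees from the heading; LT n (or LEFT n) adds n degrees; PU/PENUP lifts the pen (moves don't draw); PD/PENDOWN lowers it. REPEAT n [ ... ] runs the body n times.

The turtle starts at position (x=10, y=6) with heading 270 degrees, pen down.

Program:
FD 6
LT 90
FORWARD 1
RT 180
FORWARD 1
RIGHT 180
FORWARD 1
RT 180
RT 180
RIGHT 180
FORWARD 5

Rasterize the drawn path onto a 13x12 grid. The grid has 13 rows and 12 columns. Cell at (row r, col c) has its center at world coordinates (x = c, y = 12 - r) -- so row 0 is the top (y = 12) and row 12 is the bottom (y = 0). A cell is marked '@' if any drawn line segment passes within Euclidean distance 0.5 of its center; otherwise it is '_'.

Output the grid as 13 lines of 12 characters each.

Segment 0: (10,6) -> (10,0)
Segment 1: (10,0) -> (11,-0)
Segment 2: (11,-0) -> (10,-0)
Segment 3: (10,-0) -> (11,-0)
Segment 4: (11,-0) -> (6,-0)

Answer: ____________
____________
____________
____________
____________
____________
__________@_
__________@_
__________@_
__________@_
__________@_
__________@_
______@@@@@@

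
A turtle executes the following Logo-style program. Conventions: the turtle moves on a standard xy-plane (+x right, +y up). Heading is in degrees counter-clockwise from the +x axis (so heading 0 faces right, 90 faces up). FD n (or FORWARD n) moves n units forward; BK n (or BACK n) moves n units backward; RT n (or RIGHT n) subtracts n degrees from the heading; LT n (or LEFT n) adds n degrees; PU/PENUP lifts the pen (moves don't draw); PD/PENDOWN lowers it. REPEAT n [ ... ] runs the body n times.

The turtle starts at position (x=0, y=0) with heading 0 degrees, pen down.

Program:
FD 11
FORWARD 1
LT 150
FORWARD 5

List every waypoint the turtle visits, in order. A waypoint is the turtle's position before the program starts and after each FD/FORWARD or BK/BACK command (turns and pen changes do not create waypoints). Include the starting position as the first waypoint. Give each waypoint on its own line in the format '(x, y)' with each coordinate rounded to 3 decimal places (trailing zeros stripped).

Answer: (0, 0)
(11, 0)
(12, 0)
(7.67, 2.5)

Derivation:
Executing turtle program step by step:
Start: pos=(0,0), heading=0, pen down
FD 11: (0,0) -> (11,0) [heading=0, draw]
FD 1: (11,0) -> (12,0) [heading=0, draw]
LT 150: heading 0 -> 150
FD 5: (12,0) -> (7.67,2.5) [heading=150, draw]
Final: pos=(7.67,2.5), heading=150, 3 segment(s) drawn
Waypoints (4 total):
(0, 0)
(11, 0)
(12, 0)
(7.67, 2.5)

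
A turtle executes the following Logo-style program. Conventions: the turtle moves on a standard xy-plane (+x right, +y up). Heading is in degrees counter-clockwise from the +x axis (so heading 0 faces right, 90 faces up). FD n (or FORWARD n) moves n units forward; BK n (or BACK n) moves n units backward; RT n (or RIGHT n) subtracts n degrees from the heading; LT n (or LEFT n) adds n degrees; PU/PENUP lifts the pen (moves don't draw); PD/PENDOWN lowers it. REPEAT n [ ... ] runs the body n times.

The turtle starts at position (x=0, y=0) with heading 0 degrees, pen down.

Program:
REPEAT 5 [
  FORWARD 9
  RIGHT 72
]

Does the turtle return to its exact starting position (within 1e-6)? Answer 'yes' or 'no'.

Answer: yes

Derivation:
Executing turtle program step by step:
Start: pos=(0,0), heading=0, pen down
REPEAT 5 [
  -- iteration 1/5 --
  FD 9: (0,0) -> (9,0) [heading=0, draw]
  RT 72: heading 0 -> 288
  -- iteration 2/5 --
  FD 9: (9,0) -> (11.781,-8.56) [heading=288, draw]
  RT 72: heading 288 -> 216
  -- iteration 3/5 --
  FD 9: (11.781,-8.56) -> (4.5,-13.85) [heading=216, draw]
  RT 72: heading 216 -> 144
  -- iteration 4/5 --
  FD 9: (4.5,-13.85) -> (-2.781,-8.56) [heading=144, draw]
  RT 72: heading 144 -> 72
  -- iteration 5/5 --
  FD 9: (-2.781,-8.56) -> (0,0) [heading=72, draw]
  RT 72: heading 72 -> 0
]
Final: pos=(0,0), heading=0, 5 segment(s) drawn

Start position: (0, 0)
Final position: (0, 0)
Distance = 0; < 1e-6 -> CLOSED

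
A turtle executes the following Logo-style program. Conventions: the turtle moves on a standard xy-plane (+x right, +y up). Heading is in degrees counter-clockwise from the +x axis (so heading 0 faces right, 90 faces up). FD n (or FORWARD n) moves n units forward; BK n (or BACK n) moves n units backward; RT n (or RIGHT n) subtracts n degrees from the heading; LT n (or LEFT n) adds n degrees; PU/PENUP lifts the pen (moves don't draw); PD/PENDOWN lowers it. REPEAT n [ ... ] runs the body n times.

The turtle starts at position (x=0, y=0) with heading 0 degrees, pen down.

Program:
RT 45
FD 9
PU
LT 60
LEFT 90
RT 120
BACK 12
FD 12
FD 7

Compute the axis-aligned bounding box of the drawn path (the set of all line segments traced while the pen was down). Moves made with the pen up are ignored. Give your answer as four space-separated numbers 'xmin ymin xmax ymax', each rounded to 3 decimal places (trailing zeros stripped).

Answer: 0 -6.364 6.364 0

Derivation:
Executing turtle program step by step:
Start: pos=(0,0), heading=0, pen down
RT 45: heading 0 -> 315
FD 9: (0,0) -> (6.364,-6.364) [heading=315, draw]
PU: pen up
LT 60: heading 315 -> 15
LT 90: heading 15 -> 105
RT 120: heading 105 -> 345
BK 12: (6.364,-6.364) -> (-5.227,-3.258) [heading=345, move]
FD 12: (-5.227,-3.258) -> (6.364,-6.364) [heading=345, move]
FD 7: (6.364,-6.364) -> (13.125,-8.176) [heading=345, move]
Final: pos=(13.125,-8.176), heading=345, 1 segment(s) drawn

Segment endpoints: x in {0, 6.364}, y in {-6.364, 0}
xmin=0, ymin=-6.364, xmax=6.364, ymax=0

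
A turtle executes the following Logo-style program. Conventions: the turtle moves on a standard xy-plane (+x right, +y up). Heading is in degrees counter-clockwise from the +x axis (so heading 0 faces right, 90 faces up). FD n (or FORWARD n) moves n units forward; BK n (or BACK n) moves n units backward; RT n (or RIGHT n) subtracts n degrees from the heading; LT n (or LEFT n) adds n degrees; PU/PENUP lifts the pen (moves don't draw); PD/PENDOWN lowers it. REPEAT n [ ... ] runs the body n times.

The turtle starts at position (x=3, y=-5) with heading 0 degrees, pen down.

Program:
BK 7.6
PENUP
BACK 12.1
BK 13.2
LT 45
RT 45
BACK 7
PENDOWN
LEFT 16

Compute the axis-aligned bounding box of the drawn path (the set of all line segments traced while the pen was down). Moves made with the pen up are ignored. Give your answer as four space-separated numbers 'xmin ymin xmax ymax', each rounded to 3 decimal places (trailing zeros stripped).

Answer: -4.6 -5 3 -5

Derivation:
Executing turtle program step by step:
Start: pos=(3,-5), heading=0, pen down
BK 7.6: (3,-5) -> (-4.6,-5) [heading=0, draw]
PU: pen up
BK 12.1: (-4.6,-5) -> (-16.7,-5) [heading=0, move]
BK 13.2: (-16.7,-5) -> (-29.9,-5) [heading=0, move]
LT 45: heading 0 -> 45
RT 45: heading 45 -> 0
BK 7: (-29.9,-5) -> (-36.9,-5) [heading=0, move]
PD: pen down
LT 16: heading 0 -> 16
Final: pos=(-36.9,-5), heading=16, 1 segment(s) drawn

Segment endpoints: x in {-4.6, 3}, y in {-5}
xmin=-4.6, ymin=-5, xmax=3, ymax=-5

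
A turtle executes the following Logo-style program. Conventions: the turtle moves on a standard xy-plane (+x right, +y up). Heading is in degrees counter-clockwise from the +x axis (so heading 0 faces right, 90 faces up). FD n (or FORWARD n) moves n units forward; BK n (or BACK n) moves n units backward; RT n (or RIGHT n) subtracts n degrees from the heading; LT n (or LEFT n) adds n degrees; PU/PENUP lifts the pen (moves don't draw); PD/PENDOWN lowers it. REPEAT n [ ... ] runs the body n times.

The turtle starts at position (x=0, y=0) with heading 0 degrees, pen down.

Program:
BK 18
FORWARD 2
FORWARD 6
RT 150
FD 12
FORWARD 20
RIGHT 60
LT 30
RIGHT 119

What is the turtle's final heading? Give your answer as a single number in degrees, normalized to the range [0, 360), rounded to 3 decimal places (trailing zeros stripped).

Executing turtle program step by step:
Start: pos=(0,0), heading=0, pen down
BK 18: (0,0) -> (-18,0) [heading=0, draw]
FD 2: (-18,0) -> (-16,0) [heading=0, draw]
FD 6: (-16,0) -> (-10,0) [heading=0, draw]
RT 150: heading 0 -> 210
FD 12: (-10,0) -> (-20.392,-6) [heading=210, draw]
FD 20: (-20.392,-6) -> (-37.713,-16) [heading=210, draw]
RT 60: heading 210 -> 150
LT 30: heading 150 -> 180
RT 119: heading 180 -> 61
Final: pos=(-37.713,-16), heading=61, 5 segment(s) drawn

Answer: 61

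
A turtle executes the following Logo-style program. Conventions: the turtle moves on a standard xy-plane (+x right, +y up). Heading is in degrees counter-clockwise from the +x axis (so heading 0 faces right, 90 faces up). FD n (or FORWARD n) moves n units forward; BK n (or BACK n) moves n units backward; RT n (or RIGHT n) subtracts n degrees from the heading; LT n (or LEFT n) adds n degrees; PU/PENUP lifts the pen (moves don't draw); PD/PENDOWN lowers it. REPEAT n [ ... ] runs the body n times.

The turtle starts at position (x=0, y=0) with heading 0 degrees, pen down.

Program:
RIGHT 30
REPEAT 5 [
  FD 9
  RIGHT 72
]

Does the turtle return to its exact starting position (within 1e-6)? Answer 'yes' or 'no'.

Executing turtle program step by step:
Start: pos=(0,0), heading=0, pen down
RT 30: heading 0 -> 330
REPEAT 5 [
  -- iteration 1/5 --
  FD 9: (0,0) -> (7.794,-4.5) [heading=330, draw]
  RT 72: heading 330 -> 258
  -- iteration 2/5 --
  FD 9: (7.794,-4.5) -> (5.923,-13.303) [heading=258, draw]
  RT 72: heading 258 -> 186
  -- iteration 3/5 --
  FD 9: (5.923,-13.303) -> (-3.028,-14.244) [heading=186, draw]
  RT 72: heading 186 -> 114
  -- iteration 4/5 --
  FD 9: (-3.028,-14.244) -> (-6.688,-6.022) [heading=114, draw]
  RT 72: heading 114 -> 42
  -- iteration 5/5 --
  FD 9: (-6.688,-6.022) -> (0,0) [heading=42, draw]
  RT 72: heading 42 -> 330
]
Final: pos=(0,0), heading=330, 5 segment(s) drawn

Start position: (0, 0)
Final position: (0, 0)
Distance = 0; < 1e-6 -> CLOSED

Answer: yes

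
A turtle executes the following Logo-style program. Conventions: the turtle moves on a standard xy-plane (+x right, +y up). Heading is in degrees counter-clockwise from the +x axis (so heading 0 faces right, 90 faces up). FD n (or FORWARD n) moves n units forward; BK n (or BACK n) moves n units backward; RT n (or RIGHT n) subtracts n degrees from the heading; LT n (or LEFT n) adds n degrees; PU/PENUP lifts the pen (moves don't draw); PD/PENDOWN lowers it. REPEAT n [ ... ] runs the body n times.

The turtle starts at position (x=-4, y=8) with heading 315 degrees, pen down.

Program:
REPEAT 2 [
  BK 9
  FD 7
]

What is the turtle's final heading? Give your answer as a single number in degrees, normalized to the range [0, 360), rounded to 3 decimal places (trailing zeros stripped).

Executing turtle program step by step:
Start: pos=(-4,8), heading=315, pen down
REPEAT 2 [
  -- iteration 1/2 --
  BK 9: (-4,8) -> (-10.364,14.364) [heading=315, draw]
  FD 7: (-10.364,14.364) -> (-5.414,9.414) [heading=315, draw]
  -- iteration 2/2 --
  BK 9: (-5.414,9.414) -> (-11.778,15.778) [heading=315, draw]
  FD 7: (-11.778,15.778) -> (-6.828,10.828) [heading=315, draw]
]
Final: pos=(-6.828,10.828), heading=315, 4 segment(s) drawn

Answer: 315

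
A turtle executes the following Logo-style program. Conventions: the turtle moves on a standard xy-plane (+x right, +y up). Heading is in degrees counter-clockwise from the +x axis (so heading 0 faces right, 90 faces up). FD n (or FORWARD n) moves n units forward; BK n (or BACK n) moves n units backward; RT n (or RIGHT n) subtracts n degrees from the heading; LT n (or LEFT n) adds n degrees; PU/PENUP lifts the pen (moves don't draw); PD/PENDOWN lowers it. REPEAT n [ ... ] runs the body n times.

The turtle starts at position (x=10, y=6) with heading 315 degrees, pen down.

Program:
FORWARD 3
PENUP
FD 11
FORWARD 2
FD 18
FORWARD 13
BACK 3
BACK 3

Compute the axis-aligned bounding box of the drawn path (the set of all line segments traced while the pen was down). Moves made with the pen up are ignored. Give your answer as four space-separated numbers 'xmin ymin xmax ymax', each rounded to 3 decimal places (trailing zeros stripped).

Executing turtle program step by step:
Start: pos=(10,6), heading=315, pen down
FD 3: (10,6) -> (12.121,3.879) [heading=315, draw]
PU: pen up
FD 11: (12.121,3.879) -> (19.899,-3.899) [heading=315, move]
FD 2: (19.899,-3.899) -> (21.314,-5.314) [heading=315, move]
FD 18: (21.314,-5.314) -> (34.042,-18.042) [heading=315, move]
FD 13: (34.042,-18.042) -> (43.234,-27.234) [heading=315, move]
BK 3: (43.234,-27.234) -> (41.113,-25.113) [heading=315, move]
BK 3: (41.113,-25.113) -> (38.991,-22.991) [heading=315, move]
Final: pos=(38.991,-22.991), heading=315, 1 segment(s) drawn

Segment endpoints: x in {10, 12.121}, y in {3.879, 6}
xmin=10, ymin=3.879, xmax=12.121, ymax=6

Answer: 10 3.879 12.121 6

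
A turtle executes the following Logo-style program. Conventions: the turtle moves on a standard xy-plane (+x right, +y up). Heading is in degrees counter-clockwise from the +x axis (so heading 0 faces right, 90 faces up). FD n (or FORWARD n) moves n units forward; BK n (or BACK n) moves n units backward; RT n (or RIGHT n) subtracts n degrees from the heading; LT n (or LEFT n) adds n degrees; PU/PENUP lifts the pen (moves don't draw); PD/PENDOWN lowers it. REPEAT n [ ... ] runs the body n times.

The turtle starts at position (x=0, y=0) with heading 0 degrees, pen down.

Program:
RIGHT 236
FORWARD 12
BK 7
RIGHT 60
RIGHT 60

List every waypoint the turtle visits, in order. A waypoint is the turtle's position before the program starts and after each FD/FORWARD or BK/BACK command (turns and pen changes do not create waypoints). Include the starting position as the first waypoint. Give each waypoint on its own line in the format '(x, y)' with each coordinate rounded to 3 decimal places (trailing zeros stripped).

Executing turtle program step by step:
Start: pos=(0,0), heading=0, pen down
RT 236: heading 0 -> 124
FD 12: (0,0) -> (-6.71,9.948) [heading=124, draw]
BK 7: (-6.71,9.948) -> (-2.796,4.145) [heading=124, draw]
RT 60: heading 124 -> 64
RT 60: heading 64 -> 4
Final: pos=(-2.796,4.145), heading=4, 2 segment(s) drawn
Waypoints (3 total):
(0, 0)
(-6.71, 9.948)
(-2.796, 4.145)

Answer: (0, 0)
(-6.71, 9.948)
(-2.796, 4.145)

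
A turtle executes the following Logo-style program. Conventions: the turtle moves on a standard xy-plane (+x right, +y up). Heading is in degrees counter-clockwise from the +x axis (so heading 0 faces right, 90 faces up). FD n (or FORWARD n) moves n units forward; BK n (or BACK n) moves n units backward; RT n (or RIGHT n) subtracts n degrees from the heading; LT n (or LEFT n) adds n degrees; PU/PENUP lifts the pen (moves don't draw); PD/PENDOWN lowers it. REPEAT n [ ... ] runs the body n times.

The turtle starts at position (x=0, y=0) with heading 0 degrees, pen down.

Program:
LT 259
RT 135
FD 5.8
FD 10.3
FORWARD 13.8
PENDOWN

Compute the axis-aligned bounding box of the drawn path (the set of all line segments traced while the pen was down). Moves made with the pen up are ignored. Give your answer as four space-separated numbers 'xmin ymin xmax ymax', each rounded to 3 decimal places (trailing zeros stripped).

Answer: -16.72 0 0 24.788

Derivation:
Executing turtle program step by step:
Start: pos=(0,0), heading=0, pen down
LT 259: heading 0 -> 259
RT 135: heading 259 -> 124
FD 5.8: (0,0) -> (-3.243,4.808) [heading=124, draw]
FD 10.3: (-3.243,4.808) -> (-9.003,13.348) [heading=124, draw]
FD 13.8: (-9.003,13.348) -> (-16.72,24.788) [heading=124, draw]
PD: pen down
Final: pos=(-16.72,24.788), heading=124, 3 segment(s) drawn

Segment endpoints: x in {-16.72, -9.003, -3.243, 0}, y in {0, 4.808, 13.348, 24.788}
xmin=-16.72, ymin=0, xmax=0, ymax=24.788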